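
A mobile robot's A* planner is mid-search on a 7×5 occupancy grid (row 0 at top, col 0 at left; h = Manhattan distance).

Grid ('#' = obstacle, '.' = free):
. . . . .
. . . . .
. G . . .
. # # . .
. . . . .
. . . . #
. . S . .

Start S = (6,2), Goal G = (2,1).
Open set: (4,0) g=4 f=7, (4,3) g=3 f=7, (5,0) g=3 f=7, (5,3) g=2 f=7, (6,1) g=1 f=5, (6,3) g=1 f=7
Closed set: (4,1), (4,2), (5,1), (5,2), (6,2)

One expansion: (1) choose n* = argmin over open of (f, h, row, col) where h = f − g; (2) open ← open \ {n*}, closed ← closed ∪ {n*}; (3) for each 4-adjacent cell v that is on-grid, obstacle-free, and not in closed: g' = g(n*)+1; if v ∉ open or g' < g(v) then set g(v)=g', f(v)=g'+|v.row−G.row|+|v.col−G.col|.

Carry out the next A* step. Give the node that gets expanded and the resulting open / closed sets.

expanded=(6,1); open=[(4,0) g=4 f=7, (4,3) g=3 f=7, (5,0) g=3 f=7, (5,3) g=2 f=7, (6,0) g=2 f=7, (6,3) g=1 f=7]; closed=[(4,1), (4,2), (5,1), (5,2), (6,1), (6,2)]

step 1: expand (6,1) (f=5, h=4) → closed; open now [(4,0) g=4 f=7, (4,3) g=3 f=7, (5,0) g=3 f=7, (5,3) g=2 f=7, (6,0) g=2 f=7, (6,3) g=1 f=7]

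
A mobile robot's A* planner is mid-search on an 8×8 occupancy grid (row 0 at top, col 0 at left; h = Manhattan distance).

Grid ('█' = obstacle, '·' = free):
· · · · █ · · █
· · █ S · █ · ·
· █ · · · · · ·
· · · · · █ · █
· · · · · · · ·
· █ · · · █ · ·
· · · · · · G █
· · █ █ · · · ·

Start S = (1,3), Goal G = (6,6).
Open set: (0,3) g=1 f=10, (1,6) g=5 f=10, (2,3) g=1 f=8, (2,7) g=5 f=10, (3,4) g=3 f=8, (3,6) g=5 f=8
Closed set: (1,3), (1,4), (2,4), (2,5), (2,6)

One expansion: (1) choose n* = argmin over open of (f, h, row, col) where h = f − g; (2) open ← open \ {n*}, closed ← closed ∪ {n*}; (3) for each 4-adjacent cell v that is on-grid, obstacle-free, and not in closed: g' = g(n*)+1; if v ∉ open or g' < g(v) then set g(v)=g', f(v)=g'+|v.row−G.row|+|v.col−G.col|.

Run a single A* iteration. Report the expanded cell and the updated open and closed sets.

step 1: expand (3,6) (f=8, h=3) → closed; open now [(0,3) g=1 f=10, (1,6) g=5 f=10, (2,3) g=1 f=8, (2,7) g=5 f=10, (3,4) g=3 f=8, (4,6) g=6 f=8]

expanded=(3,6); open=[(0,3) g=1 f=10, (1,6) g=5 f=10, (2,3) g=1 f=8, (2,7) g=5 f=10, (3,4) g=3 f=8, (4,6) g=6 f=8]; closed=[(1,3), (1,4), (2,4), (2,5), (2,6), (3,6)]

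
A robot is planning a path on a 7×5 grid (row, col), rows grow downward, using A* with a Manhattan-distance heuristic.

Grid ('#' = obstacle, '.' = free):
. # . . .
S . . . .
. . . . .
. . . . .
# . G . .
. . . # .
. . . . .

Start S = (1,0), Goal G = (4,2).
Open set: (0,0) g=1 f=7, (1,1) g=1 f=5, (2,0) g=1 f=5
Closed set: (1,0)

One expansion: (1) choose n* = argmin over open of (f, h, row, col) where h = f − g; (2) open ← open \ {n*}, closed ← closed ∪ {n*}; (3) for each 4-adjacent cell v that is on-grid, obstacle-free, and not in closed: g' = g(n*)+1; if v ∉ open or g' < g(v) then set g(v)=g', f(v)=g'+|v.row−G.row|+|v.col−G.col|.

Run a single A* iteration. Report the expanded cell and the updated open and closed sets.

expanded=(1,1); open=[(0,0) g=1 f=7, (1,2) g=2 f=5, (2,0) g=1 f=5, (2,1) g=2 f=5]; closed=[(1,0), (1,1)]

step 1: expand (1,1) (f=5, h=4) → closed; open now [(0,0) g=1 f=7, (1,2) g=2 f=5, (2,0) g=1 f=5, (2,1) g=2 f=5]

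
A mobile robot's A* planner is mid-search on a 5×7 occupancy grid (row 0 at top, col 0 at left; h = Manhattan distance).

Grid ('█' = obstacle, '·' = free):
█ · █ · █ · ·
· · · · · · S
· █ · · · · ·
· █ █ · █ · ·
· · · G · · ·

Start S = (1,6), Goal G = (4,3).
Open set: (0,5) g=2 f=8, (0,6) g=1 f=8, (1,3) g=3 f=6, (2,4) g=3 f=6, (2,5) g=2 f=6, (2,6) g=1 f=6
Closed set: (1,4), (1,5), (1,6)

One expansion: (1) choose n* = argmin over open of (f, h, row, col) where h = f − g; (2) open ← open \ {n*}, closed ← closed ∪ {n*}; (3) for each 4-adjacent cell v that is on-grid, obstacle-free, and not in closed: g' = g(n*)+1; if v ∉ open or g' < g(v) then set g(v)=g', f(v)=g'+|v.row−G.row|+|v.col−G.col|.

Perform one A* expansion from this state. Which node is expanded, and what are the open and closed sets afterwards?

step 1: expand (1,3) (f=6, h=3) → closed; open now [(0,3) g=4 f=8, (0,5) g=2 f=8, (0,6) g=1 f=8, (1,2) g=4 f=8, (2,3) g=4 f=6, (2,4) g=3 f=6, (2,5) g=2 f=6, (2,6) g=1 f=6]

expanded=(1,3); open=[(0,3) g=4 f=8, (0,5) g=2 f=8, (0,6) g=1 f=8, (1,2) g=4 f=8, (2,3) g=4 f=6, (2,4) g=3 f=6, (2,5) g=2 f=6, (2,6) g=1 f=6]; closed=[(1,3), (1,4), (1,5), (1,6)]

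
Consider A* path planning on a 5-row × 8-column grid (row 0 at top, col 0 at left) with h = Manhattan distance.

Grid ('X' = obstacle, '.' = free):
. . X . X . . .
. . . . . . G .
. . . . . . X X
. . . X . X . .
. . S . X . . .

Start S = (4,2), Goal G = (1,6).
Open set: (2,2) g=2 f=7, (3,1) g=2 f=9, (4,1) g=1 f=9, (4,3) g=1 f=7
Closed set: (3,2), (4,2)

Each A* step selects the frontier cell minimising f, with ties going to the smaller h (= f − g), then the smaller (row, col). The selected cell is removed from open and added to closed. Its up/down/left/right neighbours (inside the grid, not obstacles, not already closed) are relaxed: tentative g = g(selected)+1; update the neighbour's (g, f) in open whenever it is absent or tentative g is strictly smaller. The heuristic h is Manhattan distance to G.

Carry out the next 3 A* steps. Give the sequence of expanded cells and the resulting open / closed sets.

step 1: expand (2,2) (f=7, h=5) → closed; open now [(1,2) g=3 f=7, (2,1) g=3 f=9, (2,3) g=3 f=7, (3,1) g=2 f=9, (4,1) g=1 f=9, (4,3) g=1 f=7]
step 2: expand (1,2) (f=7, h=4) → closed; open now [(1,1) g=4 f=9, (1,3) g=4 f=7, (2,1) g=3 f=9, (2,3) g=3 f=7, (3,1) g=2 f=9, (4,1) g=1 f=9, (4,3) g=1 f=7]
step 3: expand (1,3) (f=7, h=3) → closed; open now [(0,3) g=5 f=9, (1,1) g=4 f=9, (1,4) g=5 f=7, (2,1) g=3 f=9, (2,3) g=3 f=7, (3,1) g=2 f=9, (4,1) g=1 f=9, (4,3) g=1 f=7]

order=[(2,2) → (1,2) → (1,3)]; open=[(0,3) g=5 f=9, (1,1) g=4 f=9, (1,4) g=5 f=7, (2,1) g=3 f=9, (2,3) g=3 f=7, (3,1) g=2 f=9, (4,1) g=1 f=9, (4,3) g=1 f=7]; closed=[(1,2), (1,3), (2,2), (3,2), (4,2)]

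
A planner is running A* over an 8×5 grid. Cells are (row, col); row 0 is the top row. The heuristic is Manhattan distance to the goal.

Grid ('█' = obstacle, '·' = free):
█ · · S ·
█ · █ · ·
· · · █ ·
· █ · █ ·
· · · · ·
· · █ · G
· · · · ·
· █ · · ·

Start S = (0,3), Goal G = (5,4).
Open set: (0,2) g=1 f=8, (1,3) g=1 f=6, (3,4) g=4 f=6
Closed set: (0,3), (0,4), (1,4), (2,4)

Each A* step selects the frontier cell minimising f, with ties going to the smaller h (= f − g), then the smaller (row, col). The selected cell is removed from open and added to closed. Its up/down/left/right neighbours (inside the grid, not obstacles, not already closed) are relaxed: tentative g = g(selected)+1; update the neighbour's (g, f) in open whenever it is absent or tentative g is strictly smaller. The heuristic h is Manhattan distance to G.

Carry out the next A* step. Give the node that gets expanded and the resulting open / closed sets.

expanded=(3,4); open=[(0,2) g=1 f=8, (1,3) g=1 f=6, (4,4) g=5 f=6]; closed=[(0,3), (0,4), (1,4), (2,4), (3,4)]

step 1: expand (3,4) (f=6, h=2) → closed; open now [(0,2) g=1 f=8, (1,3) g=1 f=6, (4,4) g=5 f=6]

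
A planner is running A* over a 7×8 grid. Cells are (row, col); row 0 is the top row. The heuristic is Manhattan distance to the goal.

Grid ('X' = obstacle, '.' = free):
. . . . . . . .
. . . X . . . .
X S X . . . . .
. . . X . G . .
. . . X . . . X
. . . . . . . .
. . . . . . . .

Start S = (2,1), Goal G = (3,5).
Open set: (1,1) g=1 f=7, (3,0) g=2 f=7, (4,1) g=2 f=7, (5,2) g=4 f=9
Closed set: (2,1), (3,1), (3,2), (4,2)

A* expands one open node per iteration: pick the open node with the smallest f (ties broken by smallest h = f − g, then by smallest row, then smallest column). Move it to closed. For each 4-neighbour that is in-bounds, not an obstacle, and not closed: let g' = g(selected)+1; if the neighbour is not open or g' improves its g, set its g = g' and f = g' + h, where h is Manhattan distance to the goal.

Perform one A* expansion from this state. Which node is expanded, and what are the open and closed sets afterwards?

expanded=(3,0); open=[(1,1) g=1 f=7, (4,0) g=3 f=9, (4,1) g=2 f=7, (5,2) g=4 f=9]; closed=[(2,1), (3,0), (3,1), (3,2), (4,2)]

step 1: expand (3,0) (f=7, h=5) → closed; open now [(1,1) g=1 f=7, (4,0) g=3 f=9, (4,1) g=2 f=7, (5,2) g=4 f=9]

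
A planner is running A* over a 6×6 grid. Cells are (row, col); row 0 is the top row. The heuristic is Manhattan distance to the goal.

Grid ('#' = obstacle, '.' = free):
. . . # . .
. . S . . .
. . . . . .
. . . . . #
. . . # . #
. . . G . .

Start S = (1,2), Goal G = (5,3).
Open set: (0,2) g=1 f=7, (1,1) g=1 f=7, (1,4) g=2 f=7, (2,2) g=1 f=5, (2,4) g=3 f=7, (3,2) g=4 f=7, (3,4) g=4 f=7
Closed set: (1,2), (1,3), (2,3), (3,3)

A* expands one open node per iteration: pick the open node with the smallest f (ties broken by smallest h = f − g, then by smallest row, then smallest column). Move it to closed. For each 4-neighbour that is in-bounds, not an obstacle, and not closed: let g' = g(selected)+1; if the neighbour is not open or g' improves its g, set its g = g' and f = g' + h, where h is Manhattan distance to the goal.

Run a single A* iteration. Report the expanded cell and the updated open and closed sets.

step 1: expand (2,2) (f=5, h=4) → closed; open now [(0,2) g=1 f=7, (1,1) g=1 f=7, (1,4) g=2 f=7, (2,1) g=2 f=7, (2,4) g=3 f=7, (3,2) g=2 f=5, (3,4) g=4 f=7]

expanded=(2,2); open=[(0,2) g=1 f=7, (1,1) g=1 f=7, (1,4) g=2 f=7, (2,1) g=2 f=7, (2,4) g=3 f=7, (3,2) g=2 f=5, (3,4) g=4 f=7]; closed=[(1,2), (1,3), (2,2), (2,3), (3,3)]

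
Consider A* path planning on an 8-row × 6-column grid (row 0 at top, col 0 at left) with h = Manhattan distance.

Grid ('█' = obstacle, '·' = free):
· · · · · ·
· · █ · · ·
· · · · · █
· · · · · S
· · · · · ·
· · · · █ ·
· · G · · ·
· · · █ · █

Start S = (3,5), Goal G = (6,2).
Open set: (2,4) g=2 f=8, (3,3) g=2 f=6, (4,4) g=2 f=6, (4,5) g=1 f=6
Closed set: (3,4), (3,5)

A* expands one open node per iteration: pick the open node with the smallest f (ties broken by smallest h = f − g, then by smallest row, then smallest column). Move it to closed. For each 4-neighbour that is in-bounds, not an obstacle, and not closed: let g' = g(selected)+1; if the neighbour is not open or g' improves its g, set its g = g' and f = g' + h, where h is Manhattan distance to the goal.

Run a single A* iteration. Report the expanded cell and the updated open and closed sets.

step 1: expand (3,3) (f=6, h=4) → closed; open now [(2,3) g=3 f=8, (2,4) g=2 f=8, (3,2) g=3 f=6, (4,3) g=3 f=6, (4,4) g=2 f=6, (4,5) g=1 f=6]

expanded=(3,3); open=[(2,3) g=3 f=8, (2,4) g=2 f=8, (3,2) g=3 f=6, (4,3) g=3 f=6, (4,4) g=2 f=6, (4,5) g=1 f=6]; closed=[(3,3), (3,4), (3,5)]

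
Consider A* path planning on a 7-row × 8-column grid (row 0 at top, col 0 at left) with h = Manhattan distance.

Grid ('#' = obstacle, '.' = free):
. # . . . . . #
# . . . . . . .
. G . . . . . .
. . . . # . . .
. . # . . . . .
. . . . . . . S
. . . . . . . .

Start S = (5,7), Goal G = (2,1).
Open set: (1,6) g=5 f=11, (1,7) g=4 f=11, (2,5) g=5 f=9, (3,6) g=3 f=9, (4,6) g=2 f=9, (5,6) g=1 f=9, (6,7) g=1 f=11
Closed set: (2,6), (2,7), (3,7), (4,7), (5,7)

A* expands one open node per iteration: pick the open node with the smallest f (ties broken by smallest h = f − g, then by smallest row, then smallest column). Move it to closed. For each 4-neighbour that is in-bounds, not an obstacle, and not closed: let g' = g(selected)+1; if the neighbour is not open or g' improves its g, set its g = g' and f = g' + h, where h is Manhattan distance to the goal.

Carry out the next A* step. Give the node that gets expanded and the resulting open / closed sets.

expanded=(2,5); open=[(1,5) g=6 f=11, (1,6) g=5 f=11, (1,7) g=4 f=11, (2,4) g=6 f=9, (3,5) g=6 f=11, (3,6) g=3 f=9, (4,6) g=2 f=9, (5,6) g=1 f=9, (6,7) g=1 f=11]; closed=[(2,5), (2,6), (2,7), (3,7), (4,7), (5,7)]

step 1: expand (2,5) (f=9, h=4) → closed; open now [(1,5) g=6 f=11, (1,6) g=5 f=11, (1,7) g=4 f=11, (2,4) g=6 f=9, (3,5) g=6 f=11, (3,6) g=3 f=9, (4,6) g=2 f=9, (5,6) g=1 f=9, (6,7) g=1 f=11]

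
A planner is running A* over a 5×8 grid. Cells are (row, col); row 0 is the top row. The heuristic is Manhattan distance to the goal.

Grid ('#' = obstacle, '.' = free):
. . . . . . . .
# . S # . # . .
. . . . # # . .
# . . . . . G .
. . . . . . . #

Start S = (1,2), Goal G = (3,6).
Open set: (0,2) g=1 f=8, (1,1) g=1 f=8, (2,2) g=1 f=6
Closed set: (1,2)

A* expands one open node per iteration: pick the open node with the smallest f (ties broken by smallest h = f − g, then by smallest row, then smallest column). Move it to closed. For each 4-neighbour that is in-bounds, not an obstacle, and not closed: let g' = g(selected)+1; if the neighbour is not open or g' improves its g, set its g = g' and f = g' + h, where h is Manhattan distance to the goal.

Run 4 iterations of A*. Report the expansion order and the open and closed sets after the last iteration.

step 1: expand (2,2) (f=6, h=5) → closed; open now [(0,2) g=1 f=8, (1,1) g=1 f=8, (2,1) g=2 f=8, (2,3) g=2 f=6, (3,2) g=2 f=6]
step 2: expand (2,3) (f=6, h=4) → closed; open now [(0,2) g=1 f=8, (1,1) g=1 f=8, (2,1) g=2 f=8, (3,2) g=2 f=6, (3,3) g=3 f=6]
step 3: expand (3,3) (f=6, h=3) → closed; open now [(0,2) g=1 f=8, (1,1) g=1 f=8, (2,1) g=2 f=8, (3,2) g=2 f=6, (3,4) g=4 f=6, (4,3) g=4 f=8]
step 4: expand (3,4) (f=6, h=2) → closed; open now [(0,2) g=1 f=8, (1,1) g=1 f=8, (2,1) g=2 f=8, (3,2) g=2 f=6, (3,5) g=5 f=6, (4,3) g=4 f=8, (4,4) g=5 f=8]

order=[(2,2) → (2,3) → (3,3) → (3,4)]; open=[(0,2) g=1 f=8, (1,1) g=1 f=8, (2,1) g=2 f=8, (3,2) g=2 f=6, (3,5) g=5 f=6, (4,3) g=4 f=8, (4,4) g=5 f=8]; closed=[(1,2), (2,2), (2,3), (3,3), (3,4)]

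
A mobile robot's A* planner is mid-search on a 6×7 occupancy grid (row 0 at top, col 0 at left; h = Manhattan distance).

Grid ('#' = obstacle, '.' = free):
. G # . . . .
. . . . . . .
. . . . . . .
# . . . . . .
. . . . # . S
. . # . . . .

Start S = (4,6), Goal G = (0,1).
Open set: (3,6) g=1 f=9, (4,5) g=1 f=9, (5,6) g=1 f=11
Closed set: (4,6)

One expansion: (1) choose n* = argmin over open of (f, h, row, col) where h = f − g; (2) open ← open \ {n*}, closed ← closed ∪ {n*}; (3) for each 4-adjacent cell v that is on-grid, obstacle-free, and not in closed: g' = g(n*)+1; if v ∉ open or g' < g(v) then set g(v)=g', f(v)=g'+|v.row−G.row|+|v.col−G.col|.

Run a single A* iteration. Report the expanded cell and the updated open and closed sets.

step 1: expand (3,6) (f=9, h=8) → closed; open now [(2,6) g=2 f=9, (3,5) g=2 f=9, (4,5) g=1 f=9, (5,6) g=1 f=11]

expanded=(3,6); open=[(2,6) g=2 f=9, (3,5) g=2 f=9, (4,5) g=1 f=9, (5,6) g=1 f=11]; closed=[(3,6), (4,6)]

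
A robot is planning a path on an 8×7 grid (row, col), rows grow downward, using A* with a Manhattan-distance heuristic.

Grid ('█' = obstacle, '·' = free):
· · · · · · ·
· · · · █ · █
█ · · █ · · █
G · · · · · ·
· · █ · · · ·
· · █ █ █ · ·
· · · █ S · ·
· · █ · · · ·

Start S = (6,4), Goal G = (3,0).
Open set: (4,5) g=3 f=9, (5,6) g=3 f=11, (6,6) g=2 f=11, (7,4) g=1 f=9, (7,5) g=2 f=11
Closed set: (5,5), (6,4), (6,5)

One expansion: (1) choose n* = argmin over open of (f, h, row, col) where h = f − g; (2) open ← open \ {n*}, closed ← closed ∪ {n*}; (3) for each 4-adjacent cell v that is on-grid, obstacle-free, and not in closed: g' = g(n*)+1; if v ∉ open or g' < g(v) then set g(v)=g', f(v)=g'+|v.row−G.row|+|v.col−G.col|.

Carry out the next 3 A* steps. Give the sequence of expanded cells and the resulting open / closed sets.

step 1: expand (4,5) (f=9, h=6) → closed; open now [(3,5) g=4 f=9, (4,4) g=4 f=9, (4,6) g=4 f=11, (5,6) g=3 f=11, (6,6) g=2 f=11, (7,4) g=1 f=9, (7,5) g=2 f=11]
step 2: expand (3,5) (f=9, h=5) → closed; open now [(2,5) g=5 f=11, (3,4) g=5 f=9, (3,6) g=5 f=11, (4,4) g=4 f=9, (4,6) g=4 f=11, (5,6) g=3 f=11, (6,6) g=2 f=11, (7,4) g=1 f=9, (7,5) g=2 f=11]
step 3: expand (3,4) (f=9, h=4) → closed; open now [(2,4) g=6 f=11, (2,5) g=5 f=11, (3,3) g=6 f=9, (3,6) g=5 f=11, (4,4) g=4 f=9, (4,6) g=4 f=11, (5,6) g=3 f=11, (6,6) g=2 f=11, (7,4) g=1 f=9, (7,5) g=2 f=11]

order=[(4,5) → (3,5) → (3,4)]; open=[(2,4) g=6 f=11, (2,5) g=5 f=11, (3,3) g=6 f=9, (3,6) g=5 f=11, (4,4) g=4 f=9, (4,6) g=4 f=11, (5,6) g=3 f=11, (6,6) g=2 f=11, (7,4) g=1 f=9, (7,5) g=2 f=11]; closed=[(3,4), (3,5), (4,5), (5,5), (6,4), (6,5)]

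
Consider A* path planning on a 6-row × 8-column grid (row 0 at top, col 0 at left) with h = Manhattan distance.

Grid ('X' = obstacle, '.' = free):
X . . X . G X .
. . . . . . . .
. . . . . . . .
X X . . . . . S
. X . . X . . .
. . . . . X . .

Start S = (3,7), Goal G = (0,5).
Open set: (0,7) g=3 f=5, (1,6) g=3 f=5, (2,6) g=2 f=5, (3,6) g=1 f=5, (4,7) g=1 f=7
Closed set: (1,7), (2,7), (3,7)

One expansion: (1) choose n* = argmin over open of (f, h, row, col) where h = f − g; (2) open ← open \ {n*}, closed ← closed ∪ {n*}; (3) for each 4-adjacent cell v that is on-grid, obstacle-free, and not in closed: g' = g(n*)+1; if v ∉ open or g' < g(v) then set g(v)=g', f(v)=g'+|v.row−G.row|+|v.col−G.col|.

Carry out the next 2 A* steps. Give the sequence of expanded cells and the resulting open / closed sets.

step 1: expand (0,7) (f=5, h=2) → closed; open now [(1,6) g=3 f=5, (2,6) g=2 f=5, (3,6) g=1 f=5, (4,7) g=1 f=7]
step 2: expand (1,6) (f=5, h=2) → closed; open now [(1,5) g=4 f=5, (2,6) g=2 f=5, (3,6) g=1 f=5, (4,7) g=1 f=7]

order=[(0,7) → (1,6)]; open=[(1,5) g=4 f=5, (2,6) g=2 f=5, (3,6) g=1 f=5, (4,7) g=1 f=7]; closed=[(0,7), (1,6), (1,7), (2,7), (3,7)]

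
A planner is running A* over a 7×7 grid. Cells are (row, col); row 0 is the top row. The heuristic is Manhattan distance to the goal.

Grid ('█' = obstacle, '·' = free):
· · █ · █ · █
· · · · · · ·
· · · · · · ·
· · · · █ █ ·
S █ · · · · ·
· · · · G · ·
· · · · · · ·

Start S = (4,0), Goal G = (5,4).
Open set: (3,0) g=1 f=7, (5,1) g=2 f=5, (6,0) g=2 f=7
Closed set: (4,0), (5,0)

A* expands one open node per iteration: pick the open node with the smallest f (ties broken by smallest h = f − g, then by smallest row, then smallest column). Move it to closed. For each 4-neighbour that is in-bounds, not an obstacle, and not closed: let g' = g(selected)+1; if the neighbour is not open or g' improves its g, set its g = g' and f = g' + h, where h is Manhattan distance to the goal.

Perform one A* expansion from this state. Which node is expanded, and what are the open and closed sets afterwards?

step 1: expand (5,1) (f=5, h=3) → closed; open now [(3,0) g=1 f=7, (5,2) g=3 f=5, (6,0) g=2 f=7, (6,1) g=3 f=7]

expanded=(5,1); open=[(3,0) g=1 f=7, (5,2) g=3 f=5, (6,0) g=2 f=7, (6,1) g=3 f=7]; closed=[(4,0), (5,0), (5,1)]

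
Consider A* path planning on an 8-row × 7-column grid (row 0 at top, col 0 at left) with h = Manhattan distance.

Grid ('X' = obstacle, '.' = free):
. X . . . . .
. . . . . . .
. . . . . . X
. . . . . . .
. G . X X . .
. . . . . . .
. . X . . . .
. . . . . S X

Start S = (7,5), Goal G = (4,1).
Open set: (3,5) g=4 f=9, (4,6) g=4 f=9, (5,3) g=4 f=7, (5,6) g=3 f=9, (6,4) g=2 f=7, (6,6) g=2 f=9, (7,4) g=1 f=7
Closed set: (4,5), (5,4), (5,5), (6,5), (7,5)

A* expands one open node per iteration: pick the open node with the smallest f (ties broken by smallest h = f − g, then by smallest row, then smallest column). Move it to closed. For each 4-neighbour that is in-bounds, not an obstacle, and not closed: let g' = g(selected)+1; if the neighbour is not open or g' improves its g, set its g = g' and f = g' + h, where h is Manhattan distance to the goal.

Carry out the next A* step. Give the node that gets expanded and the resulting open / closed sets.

expanded=(5,3); open=[(3,5) g=4 f=9, (4,6) g=4 f=9, (5,2) g=5 f=7, (5,6) g=3 f=9, (6,3) g=5 f=9, (6,4) g=2 f=7, (6,6) g=2 f=9, (7,4) g=1 f=7]; closed=[(4,5), (5,3), (5,4), (5,5), (6,5), (7,5)]

step 1: expand (5,3) (f=7, h=3) → closed; open now [(3,5) g=4 f=9, (4,6) g=4 f=9, (5,2) g=5 f=7, (5,6) g=3 f=9, (6,3) g=5 f=9, (6,4) g=2 f=7, (6,6) g=2 f=9, (7,4) g=1 f=7]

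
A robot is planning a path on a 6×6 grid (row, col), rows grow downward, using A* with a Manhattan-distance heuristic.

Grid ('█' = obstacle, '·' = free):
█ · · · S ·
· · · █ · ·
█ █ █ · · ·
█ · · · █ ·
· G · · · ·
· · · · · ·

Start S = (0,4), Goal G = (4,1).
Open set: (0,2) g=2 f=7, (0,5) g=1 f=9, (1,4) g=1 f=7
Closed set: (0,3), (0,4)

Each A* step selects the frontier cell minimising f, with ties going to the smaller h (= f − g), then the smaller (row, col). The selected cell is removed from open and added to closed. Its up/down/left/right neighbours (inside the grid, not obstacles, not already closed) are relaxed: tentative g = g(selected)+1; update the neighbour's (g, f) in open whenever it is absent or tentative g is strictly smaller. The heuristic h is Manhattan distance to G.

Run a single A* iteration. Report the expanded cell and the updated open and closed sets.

step 1: expand (0,2) (f=7, h=5) → closed; open now [(0,1) g=3 f=7, (0,5) g=1 f=9, (1,2) g=3 f=7, (1,4) g=1 f=7]

expanded=(0,2); open=[(0,1) g=3 f=7, (0,5) g=1 f=9, (1,2) g=3 f=7, (1,4) g=1 f=7]; closed=[(0,2), (0,3), (0,4)]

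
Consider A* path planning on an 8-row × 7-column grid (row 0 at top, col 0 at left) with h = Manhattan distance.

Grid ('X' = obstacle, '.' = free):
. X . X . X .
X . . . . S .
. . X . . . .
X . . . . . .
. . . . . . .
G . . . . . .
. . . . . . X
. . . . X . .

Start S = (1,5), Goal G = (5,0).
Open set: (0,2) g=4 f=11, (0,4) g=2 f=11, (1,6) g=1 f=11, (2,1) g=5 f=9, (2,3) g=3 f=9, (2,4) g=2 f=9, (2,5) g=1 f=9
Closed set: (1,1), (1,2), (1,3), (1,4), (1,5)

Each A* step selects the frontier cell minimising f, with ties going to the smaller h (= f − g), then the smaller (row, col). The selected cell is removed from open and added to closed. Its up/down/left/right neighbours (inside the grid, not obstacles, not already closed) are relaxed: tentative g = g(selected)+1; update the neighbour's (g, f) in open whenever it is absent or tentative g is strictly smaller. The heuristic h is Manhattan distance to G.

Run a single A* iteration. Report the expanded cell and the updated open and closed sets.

expanded=(2,1); open=[(0,2) g=4 f=11, (0,4) g=2 f=11, (1,6) g=1 f=11, (2,0) g=6 f=9, (2,3) g=3 f=9, (2,4) g=2 f=9, (2,5) g=1 f=9, (3,1) g=6 f=9]; closed=[(1,1), (1,2), (1,3), (1,4), (1,5), (2,1)]

step 1: expand (2,1) (f=9, h=4) → closed; open now [(0,2) g=4 f=11, (0,4) g=2 f=11, (1,6) g=1 f=11, (2,0) g=6 f=9, (2,3) g=3 f=9, (2,4) g=2 f=9, (2,5) g=1 f=9, (3,1) g=6 f=9]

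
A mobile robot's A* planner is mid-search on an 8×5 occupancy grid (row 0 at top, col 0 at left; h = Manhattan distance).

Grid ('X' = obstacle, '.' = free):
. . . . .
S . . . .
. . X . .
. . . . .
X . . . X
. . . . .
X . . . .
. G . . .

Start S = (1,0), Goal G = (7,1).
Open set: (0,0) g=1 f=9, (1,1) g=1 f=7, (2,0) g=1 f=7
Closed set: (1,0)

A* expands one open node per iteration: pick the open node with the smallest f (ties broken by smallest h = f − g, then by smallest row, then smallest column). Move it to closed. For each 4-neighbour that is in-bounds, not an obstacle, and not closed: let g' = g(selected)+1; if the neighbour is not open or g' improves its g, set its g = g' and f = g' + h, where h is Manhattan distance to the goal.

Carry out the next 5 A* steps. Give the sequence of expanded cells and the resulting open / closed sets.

order=[(1,1) → (2,1) → (3,1) → (4,1) → (5,1)]; open=[(0,0) g=1 f=9, (0,1) g=2 f=9, (1,2) g=2 f=9, (2,0) g=1 f=7, (3,0) g=4 f=9, (3,2) g=4 f=9, (4,2) g=5 f=9, (5,0) g=6 f=9, (5,2) g=6 f=9, (6,1) g=6 f=7]; closed=[(1,0), (1,1), (2,1), (3,1), (4,1), (5,1)]

step 1: expand (1,1) (f=7, h=6) → closed; open now [(0,0) g=1 f=9, (0,1) g=2 f=9, (1,2) g=2 f=9, (2,0) g=1 f=7, (2,1) g=2 f=7]
step 2: expand (2,1) (f=7, h=5) → closed; open now [(0,0) g=1 f=9, (0,1) g=2 f=9, (1,2) g=2 f=9, (2,0) g=1 f=7, (3,1) g=3 f=7]
step 3: expand (3,1) (f=7, h=4) → closed; open now [(0,0) g=1 f=9, (0,1) g=2 f=9, (1,2) g=2 f=9, (2,0) g=1 f=7, (3,0) g=4 f=9, (3,2) g=4 f=9, (4,1) g=4 f=7]
step 4: expand (4,1) (f=7, h=3) → closed; open now [(0,0) g=1 f=9, (0,1) g=2 f=9, (1,2) g=2 f=9, (2,0) g=1 f=7, (3,0) g=4 f=9, (3,2) g=4 f=9, (4,2) g=5 f=9, (5,1) g=5 f=7]
step 5: expand (5,1) (f=7, h=2) → closed; open now [(0,0) g=1 f=9, (0,1) g=2 f=9, (1,2) g=2 f=9, (2,0) g=1 f=7, (3,0) g=4 f=9, (3,2) g=4 f=9, (4,2) g=5 f=9, (5,0) g=6 f=9, (5,2) g=6 f=9, (6,1) g=6 f=7]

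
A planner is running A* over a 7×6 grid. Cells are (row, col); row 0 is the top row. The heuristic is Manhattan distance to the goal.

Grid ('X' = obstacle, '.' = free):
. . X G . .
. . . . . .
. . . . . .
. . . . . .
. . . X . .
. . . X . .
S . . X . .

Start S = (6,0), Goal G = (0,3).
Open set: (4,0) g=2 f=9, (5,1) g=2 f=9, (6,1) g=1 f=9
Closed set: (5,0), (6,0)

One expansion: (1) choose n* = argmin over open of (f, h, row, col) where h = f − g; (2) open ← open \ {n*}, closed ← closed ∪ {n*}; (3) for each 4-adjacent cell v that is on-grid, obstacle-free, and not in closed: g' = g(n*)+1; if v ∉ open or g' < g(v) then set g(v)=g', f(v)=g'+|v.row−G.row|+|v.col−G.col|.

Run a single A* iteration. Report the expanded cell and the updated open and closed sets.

expanded=(4,0); open=[(3,0) g=3 f=9, (4,1) g=3 f=9, (5,1) g=2 f=9, (6,1) g=1 f=9]; closed=[(4,0), (5,0), (6,0)]

step 1: expand (4,0) (f=9, h=7) → closed; open now [(3,0) g=3 f=9, (4,1) g=3 f=9, (5,1) g=2 f=9, (6,1) g=1 f=9]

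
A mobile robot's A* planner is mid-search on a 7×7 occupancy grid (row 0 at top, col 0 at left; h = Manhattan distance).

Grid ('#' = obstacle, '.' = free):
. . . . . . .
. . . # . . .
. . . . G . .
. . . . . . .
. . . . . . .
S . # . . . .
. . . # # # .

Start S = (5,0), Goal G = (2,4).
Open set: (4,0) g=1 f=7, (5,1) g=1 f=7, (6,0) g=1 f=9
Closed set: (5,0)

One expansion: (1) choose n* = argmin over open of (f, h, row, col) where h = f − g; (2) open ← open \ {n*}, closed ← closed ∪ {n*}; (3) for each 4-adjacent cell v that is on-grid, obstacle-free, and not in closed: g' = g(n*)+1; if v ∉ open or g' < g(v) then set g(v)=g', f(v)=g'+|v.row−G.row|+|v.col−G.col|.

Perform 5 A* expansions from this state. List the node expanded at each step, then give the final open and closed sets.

order=[(4,0) → (3,0) → (2,0) → (2,1) → (2,2)]; open=[(1,0) g=4 f=9, (1,1) g=5 f=9, (1,2) g=6 f=9, (2,3) g=6 f=7, (3,1) g=3 f=7, (3,2) g=6 f=9, (4,1) g=2 f=7, (5,1) g=1 f=7, (6,0) g=1 f=9]; closed=[(2,0), (2,1), (2,2), (3,0), (4,0), (5,0)]

step 1: expand (4,0) (f=7, h=6) → closed; open now [(3,0) g=2 f=7, (4,1) g=2 f=7, (5,1) g=1 f=7, (6,0) g=1 f=9]
step 2: expand (3,0) (f=7, h=5) → closed; open now [(2,0) g=3 f=7, (3,1) g=3 f=7, (4,1) g=2 f=7, (5,1) g=1 f=7, (6,0) g=1 f=9]
step 3: expand (2,0) (f=7, h=4) → closed; open now [(1,0) g=4 f=9, (2,1) g=4 f=7, (3,1) g=3 f=7, (4,1) g=2 f=7, (5,1) g=1 f=7, (6,0) g=1 f=9]
step 4: expand (2,1) (f=7, h=3) → closed; open now [(1,0) g=4 f=9, (1,1) g=5 f=9, (2,2) g=5 f=7, (3,1) g=3 f=7, (4,1) g=2 f=7, (5,1) g=1 f=7, (6,0) g=1 f=9]
step 5: expand (2,2) (f=7, h=2) → closed; open now [(1,0) g=4 f=9, (1,1) g=5 f=9, (1,2) g=6 f=9, (2,3) g=6 f=7, (3,1) g=3 f=7, (3,2) g=6 f=9, (4,1) g=2 f=7, (5,1) g=1 f=7, (6,0) g=1 f=9]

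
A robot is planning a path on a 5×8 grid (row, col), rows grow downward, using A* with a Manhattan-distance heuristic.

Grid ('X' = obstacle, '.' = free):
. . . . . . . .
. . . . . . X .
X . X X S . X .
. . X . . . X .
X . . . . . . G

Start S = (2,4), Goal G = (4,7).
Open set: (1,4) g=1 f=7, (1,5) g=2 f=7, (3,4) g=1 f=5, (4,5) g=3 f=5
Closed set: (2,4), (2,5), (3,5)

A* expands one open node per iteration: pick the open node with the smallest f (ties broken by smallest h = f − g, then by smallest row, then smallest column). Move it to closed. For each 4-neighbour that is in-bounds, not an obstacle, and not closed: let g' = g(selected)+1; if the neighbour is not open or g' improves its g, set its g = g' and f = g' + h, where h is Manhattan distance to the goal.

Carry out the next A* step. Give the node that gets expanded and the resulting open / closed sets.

expanded=(4,5); open=[(1,4) g=1 f=7, (1,5) g=2 f=7, (3,4) g=1 f=5, (4,4) g=4 f=7, (4,6) g=4 f=5]; closed=[(2,4), (2,5), (3,5), (4,5)]

step 1: expand (4,5) (f=5, h=2) → closed; open now [(1,4) g=1 f=7, (1,5) g=2 f=7, (3,4) g=1 f=5, (4,4) g=4 f=7, (4,6) g=4 f=5]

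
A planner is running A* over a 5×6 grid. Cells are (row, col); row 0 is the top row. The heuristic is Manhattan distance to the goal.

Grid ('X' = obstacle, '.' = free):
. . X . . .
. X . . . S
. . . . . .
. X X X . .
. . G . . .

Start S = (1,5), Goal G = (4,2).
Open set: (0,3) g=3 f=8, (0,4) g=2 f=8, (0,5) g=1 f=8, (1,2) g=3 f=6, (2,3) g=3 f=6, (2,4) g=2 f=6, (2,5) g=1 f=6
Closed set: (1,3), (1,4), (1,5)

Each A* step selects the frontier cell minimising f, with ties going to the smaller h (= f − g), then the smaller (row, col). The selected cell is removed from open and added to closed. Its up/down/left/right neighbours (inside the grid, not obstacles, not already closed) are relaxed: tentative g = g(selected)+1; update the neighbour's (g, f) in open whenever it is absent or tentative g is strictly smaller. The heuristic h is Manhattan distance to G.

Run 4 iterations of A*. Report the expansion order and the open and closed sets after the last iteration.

step 1: expand (1,2) (f=6, h=3) → closed; open now [(0,3) g=3 f=8, (0,4) g=2 f=8, (0,5) g=1 f=8, (2,2) g=4 f=6, (2,3) g=3 f=6, (2,4) g=2 f=6, (2,5) g=1 f=6]
step 2: expand (2,2) (f=6, h=2) → closed; open now [(0,3) g=3 f=8, (0,4) g=2 f=8, (0,5) g=1 f=8, (2,1) g=5 f=8, (2,3) g=3 f=6, (2,4) g=2 f=6, (2,5) g=1 f=6]
step 3: expand (2,3) (f=6, h=3) → closed; open now [(0,3) g=3 f=8, (0,4) g=2 f=8, (0,5) g=1 f=8, (2,1) g=5 f=8, (2,4) g=2 f=6, (2,5) g=1 f=6]
step 4: expand (2,4) (f=6, h=4) → closed; open now [(0,3) g=3 f=8, (0,4) g=2 f=8, (0,5) g=1 f=8, (2,1) g=5 f=8, (2,5) g=1 f=6, (3,4) g=3 f=6]

order=[(1,2) → (2,2) → (2,3) → (2,4)]; open=[(0,3) g=3 f=8, (0,4) g=2 f=8, (0,5) g=1 f=8, (2,1) g=5 f=8, (2,5) g=1 f=6, (3,4) g=3 f=6]; closed=[(1,2), (1,3), (1,4), (1,5), (2,2), (2,3), (2,4)]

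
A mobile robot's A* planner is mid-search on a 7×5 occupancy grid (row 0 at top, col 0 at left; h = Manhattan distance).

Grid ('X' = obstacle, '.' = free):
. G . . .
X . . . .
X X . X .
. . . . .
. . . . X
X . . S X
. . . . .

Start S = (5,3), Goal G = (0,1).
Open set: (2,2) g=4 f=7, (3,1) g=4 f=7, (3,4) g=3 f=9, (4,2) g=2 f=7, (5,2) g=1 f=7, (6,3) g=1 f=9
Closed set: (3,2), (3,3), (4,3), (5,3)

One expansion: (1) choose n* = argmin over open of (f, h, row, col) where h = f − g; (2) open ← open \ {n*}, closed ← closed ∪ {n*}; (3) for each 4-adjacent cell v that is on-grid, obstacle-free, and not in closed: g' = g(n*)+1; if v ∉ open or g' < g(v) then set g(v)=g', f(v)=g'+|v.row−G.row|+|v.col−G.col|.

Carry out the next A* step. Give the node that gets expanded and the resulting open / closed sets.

expanded=(2,2); open=[(1,2) g=5 f=7, (3,1) g=4 f=7, (3,4) g=3 f=9, (4,2) g=2 f=7, (5,2) g=1 f=7, (6,3) g=1 f=9]; closed=[(2,2), (3,2), (3,3), (4,3), (5,3)]

step 1: expand (2,2) (f=7, h=3) → closed; open now [(1,2) g=5 f=7, (3,1) g=4 f=7, (3,4) g=3 f=9, (4,2) g=2 f=7, (5,2) g=1 f=7, (6,3) g=1 f=9]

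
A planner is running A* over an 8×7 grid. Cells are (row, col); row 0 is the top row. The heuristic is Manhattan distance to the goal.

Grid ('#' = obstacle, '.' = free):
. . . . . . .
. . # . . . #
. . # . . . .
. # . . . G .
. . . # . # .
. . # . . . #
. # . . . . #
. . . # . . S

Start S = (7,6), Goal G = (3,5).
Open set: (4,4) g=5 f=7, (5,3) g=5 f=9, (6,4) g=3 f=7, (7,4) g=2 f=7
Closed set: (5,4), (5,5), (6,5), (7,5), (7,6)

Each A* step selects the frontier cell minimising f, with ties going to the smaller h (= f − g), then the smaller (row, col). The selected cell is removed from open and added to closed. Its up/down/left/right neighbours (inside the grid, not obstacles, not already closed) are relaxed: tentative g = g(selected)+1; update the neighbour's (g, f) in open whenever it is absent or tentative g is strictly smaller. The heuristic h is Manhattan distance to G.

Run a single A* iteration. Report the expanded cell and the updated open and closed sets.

step 1: expand (4,4) (f=7, h=2) → closed; open now [(3,4) g=6 f=7, (5,3) g=5 f=9, (6,4) g=3 f=7, (7,4) g=2 f=7]

expanded=(4,4); open=[(3,4) g=6 f=7, (5,3) g=5 f=9, (6,4) g=3 f=7, (7,4) g=2 f=7]; closed=[(4,4), (5,4), (5,5), (6,5), (7,5), (7,6)]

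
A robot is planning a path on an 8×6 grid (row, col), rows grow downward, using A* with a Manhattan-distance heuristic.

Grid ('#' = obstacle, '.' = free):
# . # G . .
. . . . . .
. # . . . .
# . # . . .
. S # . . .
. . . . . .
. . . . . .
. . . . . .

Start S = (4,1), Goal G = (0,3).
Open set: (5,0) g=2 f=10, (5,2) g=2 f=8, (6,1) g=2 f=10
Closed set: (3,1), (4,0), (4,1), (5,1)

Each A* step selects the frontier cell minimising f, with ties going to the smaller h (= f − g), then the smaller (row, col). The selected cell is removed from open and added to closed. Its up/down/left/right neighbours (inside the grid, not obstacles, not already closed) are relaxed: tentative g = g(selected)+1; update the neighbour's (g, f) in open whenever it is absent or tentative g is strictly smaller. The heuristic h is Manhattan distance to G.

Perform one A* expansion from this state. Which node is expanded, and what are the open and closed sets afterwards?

expanded=(5,2); open=[(5,0) g=2 f=10, (5,3) g=3 f=8, (6,1) g=2 f=10, (6,2) g=3 f=10]; closed=[(3,1), (4,0), (4,1), (5,1), (5,2)]

step 1: expand (5,2) (f=8, h=6) → closed; open now [(5,0) g=2 f=10, (5,3) g=3 f=8, (6,1) g=2 f=10, (6,2) g=3 f=10]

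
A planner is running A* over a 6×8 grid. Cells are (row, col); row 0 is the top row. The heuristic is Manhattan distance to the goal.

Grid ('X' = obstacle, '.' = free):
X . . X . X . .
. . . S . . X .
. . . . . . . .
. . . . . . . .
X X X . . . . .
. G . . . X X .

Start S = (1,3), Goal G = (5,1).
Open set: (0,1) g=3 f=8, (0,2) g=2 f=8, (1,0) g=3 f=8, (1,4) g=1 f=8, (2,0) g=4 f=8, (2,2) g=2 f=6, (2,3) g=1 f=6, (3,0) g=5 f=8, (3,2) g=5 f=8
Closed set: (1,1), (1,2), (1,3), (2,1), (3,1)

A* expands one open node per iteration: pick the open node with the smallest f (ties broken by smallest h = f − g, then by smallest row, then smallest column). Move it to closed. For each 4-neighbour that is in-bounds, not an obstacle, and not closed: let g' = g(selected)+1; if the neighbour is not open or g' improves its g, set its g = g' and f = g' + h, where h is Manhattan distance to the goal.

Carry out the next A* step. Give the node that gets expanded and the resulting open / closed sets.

step 1: expand (2,2) (f=6, h=4) → closed; open now [(0,1) g=3 f=8, (0,2) g=2 f=8, (1,0) g=3 f=8, (1,4) g=1 f=8, (2,0) g=4 f=8, (2,3) g=1 f=6, (3,0) g=5 f=8, (3,2) g=3 f=6]

expanded=(2,2); open=[(0,1) g=3 f=8, (0,2) g=2 f=8, (1,0) g=3 f=8, (1,4) g=1 f=8, (2,0) g=4 f=8, (2,3) g=1 f=6, (3,0) g=5 f=8, (3,2) g=3 f=6]; closed=[(1,1), (1,2), (1,3), (2,1), (2,2), (3,1)]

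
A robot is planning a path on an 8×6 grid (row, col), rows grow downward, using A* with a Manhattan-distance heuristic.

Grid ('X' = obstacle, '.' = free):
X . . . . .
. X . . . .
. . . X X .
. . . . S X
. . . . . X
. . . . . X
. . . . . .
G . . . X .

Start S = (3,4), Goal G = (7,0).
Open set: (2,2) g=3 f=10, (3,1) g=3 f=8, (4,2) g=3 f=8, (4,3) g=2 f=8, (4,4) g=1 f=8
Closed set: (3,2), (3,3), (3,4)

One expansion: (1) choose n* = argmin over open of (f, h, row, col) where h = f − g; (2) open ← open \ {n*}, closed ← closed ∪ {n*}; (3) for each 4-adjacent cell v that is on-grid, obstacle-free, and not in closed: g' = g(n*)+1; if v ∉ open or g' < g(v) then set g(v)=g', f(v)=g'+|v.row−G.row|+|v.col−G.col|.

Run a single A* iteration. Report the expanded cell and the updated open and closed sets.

step 1: expand (3,1) (f=8, h=5) → closed; open now [(2,1) g=4 f=10, (2,2) g=3 f=10, (3,0) g=4 f=8, (4,1) g=4 f=8, (4,2) g=3 f=8, (4,3) g=2 f=8, (4,4) g=1 f=8]

expanded=(3,1); open=[(2,1) g=4 f=10, (2,2) g=3 f=10, (3,0) g=4 f=8, (4,1) g=4 f=8, (4,2) g=3 f=8, (4,3) g=2 f=8, (4,4) g=1 f=8]; closed=[(3,1), (3,2), (3,3), (3,4)]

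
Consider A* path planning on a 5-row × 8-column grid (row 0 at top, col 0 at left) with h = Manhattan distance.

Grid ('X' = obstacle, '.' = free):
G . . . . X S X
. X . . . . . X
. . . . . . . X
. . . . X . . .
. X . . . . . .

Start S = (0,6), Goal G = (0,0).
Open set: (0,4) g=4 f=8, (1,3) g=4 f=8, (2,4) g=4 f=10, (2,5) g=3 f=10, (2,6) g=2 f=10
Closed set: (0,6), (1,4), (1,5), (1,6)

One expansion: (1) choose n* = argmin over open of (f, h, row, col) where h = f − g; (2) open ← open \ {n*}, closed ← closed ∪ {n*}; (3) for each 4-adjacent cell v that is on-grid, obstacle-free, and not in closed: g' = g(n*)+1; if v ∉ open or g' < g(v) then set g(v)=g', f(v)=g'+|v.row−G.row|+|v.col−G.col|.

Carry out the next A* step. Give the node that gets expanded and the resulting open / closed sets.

step 1: expand (0,4) (f=8, h=4) → closed; open now [(0,3) g=5 f=8, (1,3) g=4 f=8, (2,4) g=4 f=10, (2,5) g=3 f=10, (2,6) g=2 f=10]

expanded=(0,4); open=[(0,3) g=5 f=8, (1,3) g=4 f=8, (2,4) g=4 f=10, (2,5) g=3 f=10, (2,6) g=2 f=10]; closed=[(0,4), (0,6), (1,4), (1,5), (1,6)]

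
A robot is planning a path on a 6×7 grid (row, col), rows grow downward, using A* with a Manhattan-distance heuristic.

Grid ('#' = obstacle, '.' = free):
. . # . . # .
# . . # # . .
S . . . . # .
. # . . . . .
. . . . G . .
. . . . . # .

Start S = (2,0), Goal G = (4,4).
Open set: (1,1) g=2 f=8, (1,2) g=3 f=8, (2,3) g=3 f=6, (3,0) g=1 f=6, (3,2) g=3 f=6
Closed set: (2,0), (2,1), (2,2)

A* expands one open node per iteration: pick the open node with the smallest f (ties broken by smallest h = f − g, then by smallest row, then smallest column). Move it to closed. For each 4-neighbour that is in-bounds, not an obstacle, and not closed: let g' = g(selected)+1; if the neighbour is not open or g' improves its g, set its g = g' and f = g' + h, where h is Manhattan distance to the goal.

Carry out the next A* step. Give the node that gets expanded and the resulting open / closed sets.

step 1: expand (2,3) (f=6, h=3) → closed; open now [(1,1) g=2 f=8, (1,2) g=3 f=8, (2,4) g=4 f=6, (3,0) g=1 f=6, (3,2) g=3 f=6, (3,3) g=4 f=6]

expanded=(2,3); open=[(1,1) g=2 f=8, (1,2) g=3 f=8, (2,4) g=4 f=6, (3,0) g=1 f=6, (3,2) g=3 f=6, (3,3) g=4 f=6]; closed=[(2,0), (2,1), (2,2), (2,3)]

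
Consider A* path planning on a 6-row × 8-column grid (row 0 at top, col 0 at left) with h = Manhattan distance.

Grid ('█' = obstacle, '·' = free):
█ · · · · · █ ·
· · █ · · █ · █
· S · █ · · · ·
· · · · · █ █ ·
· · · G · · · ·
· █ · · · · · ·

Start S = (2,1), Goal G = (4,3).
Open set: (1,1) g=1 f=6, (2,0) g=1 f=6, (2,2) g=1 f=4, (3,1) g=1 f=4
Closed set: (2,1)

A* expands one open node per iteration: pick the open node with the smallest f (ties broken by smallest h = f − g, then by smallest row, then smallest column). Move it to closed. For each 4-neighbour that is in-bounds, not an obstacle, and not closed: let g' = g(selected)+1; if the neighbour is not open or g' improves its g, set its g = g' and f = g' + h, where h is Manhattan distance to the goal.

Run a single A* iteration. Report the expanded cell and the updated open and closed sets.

step 1: expand (2,2) (f=4, h=3) → closed; open now [(1,1) g=1 f=6, (2,0) g=1 f=6, (3,1) g=1 f=4, (3,2) g=2 f=4]

expanded=(2,2); open=[(1,1) g=1 f=6, (2,0) g=1 f=6, (3,1) g=1 f=4, (3,2) g=2 f=4]; closed=[(2,1), (2,2)]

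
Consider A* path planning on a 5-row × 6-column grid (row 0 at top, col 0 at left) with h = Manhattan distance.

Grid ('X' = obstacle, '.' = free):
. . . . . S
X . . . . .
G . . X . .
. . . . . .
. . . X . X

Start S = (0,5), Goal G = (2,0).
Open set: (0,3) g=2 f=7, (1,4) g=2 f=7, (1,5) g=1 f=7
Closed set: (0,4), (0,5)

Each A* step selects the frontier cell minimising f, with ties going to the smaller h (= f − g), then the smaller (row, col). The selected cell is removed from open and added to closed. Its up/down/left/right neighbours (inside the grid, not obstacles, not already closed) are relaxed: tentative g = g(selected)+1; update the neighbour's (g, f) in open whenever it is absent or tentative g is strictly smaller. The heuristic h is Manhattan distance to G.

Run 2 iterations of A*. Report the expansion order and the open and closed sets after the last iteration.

step 1: expand (0,3) (f=7, h=5) → closed; open now [(0,2) g=3 f=7, (1,3) g=3 f=7, (1,4) g=2 f=7, (1,5) g=1 f=7]
step 2: expand (0,2) (f=7, h=4) → closed; open now [(0,1) g=4 f=7, (1,2) g=4 f=7, (1,3) g=3 f=7, (1,4) g=2 f=7, (1,5) g=1 f=7]

order=[(0,3) → (0,2)]; open=[(0,1) g=4 f=7, (1,2) g=4 f=7, (1,3) g=3 f=7, (1,4) g=2 f=7, (1,5) g=1 f=7]; closed=[(0,2), (0,3), (0,4), (0,5)]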